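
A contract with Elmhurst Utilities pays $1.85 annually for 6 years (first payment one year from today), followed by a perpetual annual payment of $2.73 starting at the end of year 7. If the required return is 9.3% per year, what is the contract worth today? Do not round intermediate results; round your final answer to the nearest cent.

$25.44

PV of 6-year annuity: $1.85 × [1 − (1+0.093)^−6] / 0.093 = 8.22524
Perpetuity value at year 6: $2.73 / 0.093 = 29.35484
PV of perpetuity: 29.35484 / (1+0.093)^6 = 17.21705
Total PV = 8.22524 + 17.21705 = 25.44229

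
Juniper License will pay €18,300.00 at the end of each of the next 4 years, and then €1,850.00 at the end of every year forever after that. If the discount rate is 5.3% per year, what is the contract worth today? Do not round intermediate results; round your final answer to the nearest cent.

€92832.34

PV of 4-year annuity: €18,300.00 × [1 − (1+0.053)^−4] / 0.053 = 64441.22696
Perpetuity value at year 4: €1,850.00 / 0.053 = 34905.66038
PV of perpetuity: 34905.66038 / (1+0.053)^4 = 28391.11011
Total PV = 64441.22696 + 28391.11011 = 92832.33707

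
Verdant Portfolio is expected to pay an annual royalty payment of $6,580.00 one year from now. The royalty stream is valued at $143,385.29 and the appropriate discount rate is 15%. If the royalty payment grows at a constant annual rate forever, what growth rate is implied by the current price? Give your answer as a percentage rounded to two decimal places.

P = D₁/(r−g) ⇒ g = r − D₁/P = 0.15 − $6,580.00/$143,385.29 = 0.104110

10.41%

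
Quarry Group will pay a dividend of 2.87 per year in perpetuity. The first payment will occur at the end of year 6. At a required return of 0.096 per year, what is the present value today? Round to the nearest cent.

Value at end of year 5: C / r = 2.87 / 0.096 = 29.8958
Discount to today: PV = 29.8958 / (1 + 0.096)^5 = 29.8958 / 1.581440 = 18.90

18.90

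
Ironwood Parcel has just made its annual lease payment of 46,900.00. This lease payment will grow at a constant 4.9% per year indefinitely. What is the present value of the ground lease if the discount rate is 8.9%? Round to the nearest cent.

1229952.50

D₁ = D₀ × (1 + g) = 46,900.00 × 1.049 = 49,198.1000
Growing perpetuity: P = D₁ / (r − g) = 49,198.1000 / (0.089 − 0.049) = 1,229,952.50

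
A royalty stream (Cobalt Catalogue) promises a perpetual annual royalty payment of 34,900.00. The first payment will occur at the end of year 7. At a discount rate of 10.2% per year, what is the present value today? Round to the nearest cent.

191045.01

Value at end of year 6: C / r = 34,900.00 / 0.102 = 342,156.8627
Discount to today: PV = 342,156.8627 / (1 + 0.102)^6 = 342,156.8627 / 1.790975 = 191,045.01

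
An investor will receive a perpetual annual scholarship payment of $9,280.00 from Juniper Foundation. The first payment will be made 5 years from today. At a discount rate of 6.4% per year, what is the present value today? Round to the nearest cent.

$113136.17

Value at end of year 4: C / r = $9,280.00 / 0.064 = $145,000.0000
Discount to today: PV = $145,000.0000 / (1 + 0.064)^4 = $145,000.0000 / 1.281641 = $113,136.17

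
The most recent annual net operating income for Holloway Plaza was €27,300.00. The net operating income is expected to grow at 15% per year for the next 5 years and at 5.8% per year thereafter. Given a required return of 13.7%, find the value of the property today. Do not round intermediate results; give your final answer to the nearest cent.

€528251.50

D_1 = 31395.00000
D_2 = 36104.25000
D_3 = 41519.88750
D_4 = 47747.87063
D_5 = 54910.05122
Terminal value at year 5: TV = D_5×(1+g_2)/(r−g_2) = 58094.83419/0.079 = 735377.64797
P_0 = D_1/(1+r)^1 + D_2/(1+r)^2 + D_3/(1+r)^3 + D_4/(1+r)^4 + D_5/(1+r)^5 + TV/(1+r)^5
    = 27612.13720 + 27927.84326 + 28247.15897 + 28570.12560 + 28896.78491 + 386997.44857 = 528251.49852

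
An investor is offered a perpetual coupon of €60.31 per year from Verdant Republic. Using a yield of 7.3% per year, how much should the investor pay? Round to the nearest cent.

€826.16

Level perpetuity: PV = C / r = €60.31 / 0.073 = €826.16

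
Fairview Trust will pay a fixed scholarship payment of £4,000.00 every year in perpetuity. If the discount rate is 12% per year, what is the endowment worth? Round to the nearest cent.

£33333.33

Level perpetuity: PV = C / r = £4,000.00 / 0.12 = £33,333.33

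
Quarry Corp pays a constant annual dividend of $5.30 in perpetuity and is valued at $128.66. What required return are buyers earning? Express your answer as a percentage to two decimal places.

P = C/r ⇒ r = C/P = $5.30/$128.66 = 0.041194

4.12%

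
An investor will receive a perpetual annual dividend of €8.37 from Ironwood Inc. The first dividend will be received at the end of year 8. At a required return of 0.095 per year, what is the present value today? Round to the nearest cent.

€46.68

Value at end of year 7: C / r = €8.37 / 0.095 = €88.1053
Discount to today: PV = €88.1053 / (1 + 0.095)^7 = €88.1053 / 1.887552 = €46.68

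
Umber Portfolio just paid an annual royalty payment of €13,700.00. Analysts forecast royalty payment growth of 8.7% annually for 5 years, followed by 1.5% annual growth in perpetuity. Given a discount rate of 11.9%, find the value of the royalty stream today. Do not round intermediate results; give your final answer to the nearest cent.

D_1 = 14891.90000
D_2 = 16187.49530
D_3 = 17595.80739
D_4 = 19126.64263
D_5 = 20790.66054
Terminal value at year 5: TV = D_5×(1+g_2)/(r−g_2) = 21102.52045/0.104 = 202908.85049
P_0 = D_1/(1+r)^1 + D_2/(1+r)^2 + D_3/(1+r)^3 + D_4/(1+r)^4 + D_5/(1+r)^5 + TV/(1+r)^5
    = 13308.22163 + 12927.64692 + 12557.95550 + 12198.83613 + 11849.98648 + 115651.31038 = 178493.95705

€178493.96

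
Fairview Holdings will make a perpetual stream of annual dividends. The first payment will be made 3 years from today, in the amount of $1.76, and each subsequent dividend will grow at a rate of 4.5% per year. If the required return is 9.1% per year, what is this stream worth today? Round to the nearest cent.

$32.14

Value at end of year 2: C₁ / (r − g) = $1.76 / (0.091 − 0.045) = $38.2609
Discount to today: PV = $38.2609 / (1 + 0.091)^2 = $38.2609 / 1.190281 = $32.14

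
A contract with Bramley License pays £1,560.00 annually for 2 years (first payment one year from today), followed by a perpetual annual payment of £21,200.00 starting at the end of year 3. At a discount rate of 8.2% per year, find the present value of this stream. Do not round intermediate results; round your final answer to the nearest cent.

PV of 2-year annuity: £1,560.00 × [1 − (1+0.082)^−2] / 0.082 = 2774.28326
Perpetuity value at year 2: £21,200.00 / 0.082 = 258536.58537
PV of perpetuity: 258536.58537 / (1+0.082)^2 = 220834.78716
Total PV = 2774.28326 + 220834.78716 = 223609.07043

£223609.07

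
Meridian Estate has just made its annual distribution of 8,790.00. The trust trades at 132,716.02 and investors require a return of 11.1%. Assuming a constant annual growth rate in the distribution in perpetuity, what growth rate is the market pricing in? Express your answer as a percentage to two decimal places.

P = D₀(1+g)/(r−g) ⇒ P(r−g) = D₀(1+g) ⇒ g(P+D₀) = P·r − D₀
g = (P·r − D₀)/(P + D₀) = (132,716.02×0.111 − 8,790.00) / (132,716.02 + 8,790.00) = 0.041987

4.20%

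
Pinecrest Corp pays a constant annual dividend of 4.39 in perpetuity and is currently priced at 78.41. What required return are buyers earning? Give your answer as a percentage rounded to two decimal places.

5.60%

P = C/r ⇒ r = C/P = 4.39/78.41 = 0.055988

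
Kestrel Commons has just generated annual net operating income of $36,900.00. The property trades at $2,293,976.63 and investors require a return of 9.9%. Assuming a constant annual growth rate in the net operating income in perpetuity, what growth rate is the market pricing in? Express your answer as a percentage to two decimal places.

P = D₀(1+g)/(r−g) ⇒ P(r−g) = D₀(1+g) ⇒ g(P+D₀) = P·r − D₀
g = (P·r − D₀)/(P + D₀) = ($2,293,976.63×0.099 − $36,900.00) / ($2,293,976.63 + $36,900.00) = 0.081602

8.16%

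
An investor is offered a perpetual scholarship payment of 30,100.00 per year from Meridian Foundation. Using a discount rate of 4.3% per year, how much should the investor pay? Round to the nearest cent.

Level perpetuity: PV = C / r = 30,100.00 / 0.043 = 700,000.00

700000.00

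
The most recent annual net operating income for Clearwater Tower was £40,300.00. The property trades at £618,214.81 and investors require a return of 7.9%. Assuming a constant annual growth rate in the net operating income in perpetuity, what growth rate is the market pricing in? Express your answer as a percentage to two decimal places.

P = D₀(1+g)/(r−g) ⇒ P(r−g) = D₀(1+g) ⇒ g(P+D₀) = P·r − D₀
g = (P·r − D₀)/(P + D₀) = (£618,214.81×0.079 − £40,300.00) / (£618,214.81 + £40,300.00) = 0.012967

1.30%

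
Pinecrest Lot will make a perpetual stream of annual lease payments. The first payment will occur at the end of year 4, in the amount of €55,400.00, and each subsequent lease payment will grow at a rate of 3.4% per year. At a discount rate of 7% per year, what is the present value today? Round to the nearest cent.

Value at end of year 3: C₁ / (r − g) = €55,400.00 / (0.07 − 0.034) = €1,538,888.8889
Discount to today: PV = €1,538,888.8889 / (1 + 0.07)^3 = €1,538,888.8889 / 1.225043 = €1,256,191.73

€1256191.73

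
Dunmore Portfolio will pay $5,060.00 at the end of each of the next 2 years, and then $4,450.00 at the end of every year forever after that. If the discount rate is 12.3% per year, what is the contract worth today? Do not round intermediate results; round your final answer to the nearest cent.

PV of 2-year annuity: $5,060.00 × [1 − (1+0.123)^−2] / 0.123 = 8518.06596
Perpetuity value at year 2: $4,450.00 / 0.123 = 36178.86179
PV of perpetuity: 36178.86179 / (1+0.123)^2 = 28687.67730
Total PV = 8518.06596 + 28687.67730 = 37205.74326

$37205.74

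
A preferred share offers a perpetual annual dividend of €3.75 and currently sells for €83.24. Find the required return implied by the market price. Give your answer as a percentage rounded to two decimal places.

4.51%

P = C/r ⇒ r = C/P = €3.75/€83.24 = 0.045050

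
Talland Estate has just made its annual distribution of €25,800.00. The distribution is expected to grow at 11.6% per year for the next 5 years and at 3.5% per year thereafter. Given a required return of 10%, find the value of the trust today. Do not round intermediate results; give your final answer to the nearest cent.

€576314.22

D_1 = 28792.80000
D_2 = 32132.76480
D_3 = 35860.16552
D_4 = 40019.94472
D_5 = 44662.25830
Terminal value at year 5: TV = D_5×(1+g_2)/(r−g_2) = 46225.43734/0.065 = 711160.57453
P_0 = D_1/(1+r)^1 + D_2/(1+r)^2 + D_3/(1+r)^3 + D_4/(1+r)^4 + D_5/(1+r)^5 + TV/(1+r)^5
    = 26175.27273 + 26556.00397 + 26942.27312 + 27334.16072 + 27731.74852 + 441574.76485 = 576314.22390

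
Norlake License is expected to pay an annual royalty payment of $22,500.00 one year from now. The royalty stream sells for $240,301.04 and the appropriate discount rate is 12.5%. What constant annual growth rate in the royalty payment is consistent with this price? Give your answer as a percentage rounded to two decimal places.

3.14%

P = D₁/(r−g) ⇒ g = r − D₁/P = 0.125 − $22,500.00/$240,301.04 = 0.031367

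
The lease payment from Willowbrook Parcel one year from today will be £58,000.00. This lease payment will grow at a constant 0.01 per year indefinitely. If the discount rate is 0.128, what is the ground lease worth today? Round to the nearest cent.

£491525.42

Growing perpetuity: P = D₁ / (r − g) = £58,000.0000 / (0.128 − 0.01) = £491,525.42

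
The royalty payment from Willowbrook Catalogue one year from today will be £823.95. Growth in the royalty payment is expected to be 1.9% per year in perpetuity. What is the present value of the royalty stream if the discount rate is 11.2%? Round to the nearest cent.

£8859.68

Growing perpetuity: P = D₁ / (r − g) = £823.9500 / (0.112 − 0.019) = £8,859.68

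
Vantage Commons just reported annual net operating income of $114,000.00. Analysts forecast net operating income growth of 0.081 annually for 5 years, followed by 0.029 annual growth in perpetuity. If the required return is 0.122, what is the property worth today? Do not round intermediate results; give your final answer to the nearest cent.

D_1 = 123234.00000
D_2 = 133215.95400
D_3 = 144006.44627
D_4 = 155670.96842
D_5 = 168280.31686
Terminal value at year 5: TV = D_5×(1+g_2)/(r−g_2) = 173160.44605/0.093 = 1861940.28014
P_0 = D_1/(1+r)^1 + D_2/(1+r)^2 + D_3/(1+r)^3 + D_4/(1+r)^4 + D_5/(1+r)^5 + TV/(1+r)^5
    = 109834.22460 + 105820.67450 + 101953.78711 + 98228.20309 + 94638.75895 + 1047132.07480 = 1557607.72305

$1557607.72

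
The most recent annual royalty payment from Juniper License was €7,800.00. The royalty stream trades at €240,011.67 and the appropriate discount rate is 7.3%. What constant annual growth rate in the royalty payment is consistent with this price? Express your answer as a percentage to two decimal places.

P = D₀(1+g)/(r−g) ⇒ P(r−g) = D₀(1+g) ⇒ g(P+D₀) = P·r − D₀
g = (P·r − D₀)/(P + D₀) = (€240,011.67×0.073 − €7,800.00) / (€240,011.67 + €7,800.00) = 0.039227

3.92%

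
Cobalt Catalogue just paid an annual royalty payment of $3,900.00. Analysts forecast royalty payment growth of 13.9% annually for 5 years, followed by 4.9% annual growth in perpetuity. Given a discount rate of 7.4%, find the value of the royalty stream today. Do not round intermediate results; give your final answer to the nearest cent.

$242871.22

D_1 = 4442.10000
D_2 = 5059.55190
D_3 = 5762.82961
D_4 = 6563.86293
D_5 = 7476.23988
Terminal value at year 5: TV = D_5×(1+g_2)/(r−g_2) = 7842.57563/0.025 = 313703.02527
P_0 = D_1/(1+r)^1 + D_2/(1+r)^2 + D_3/(1+r)^3 + D_4/(1+r)^4 + D_5/(1+r)^5 + TV/(1+r)^5
    = 4136.03352 + 4386.35212 + 4651.82036 + 4933.35511 + 5231.92875 + 219531.73015 = 242871.22001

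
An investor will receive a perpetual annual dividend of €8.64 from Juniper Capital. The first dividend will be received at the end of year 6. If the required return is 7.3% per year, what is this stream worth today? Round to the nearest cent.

€83.21

Value at end of year 5: C / r = €8.64 / 0.073 = €118.3562
Discount to today: PV = €118.3562 / (1 + 0.073)^5 = €118.3562 / 1.422324 = €83.21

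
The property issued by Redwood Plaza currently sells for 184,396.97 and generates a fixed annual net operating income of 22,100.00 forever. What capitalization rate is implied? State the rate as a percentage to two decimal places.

P = C/r ⇒ r = C/P = 22,100.00/184,396.97 = 0.119850

11.99%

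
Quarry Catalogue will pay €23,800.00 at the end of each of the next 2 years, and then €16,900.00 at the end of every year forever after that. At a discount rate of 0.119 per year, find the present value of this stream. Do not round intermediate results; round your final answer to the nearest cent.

PV of 2-year annuity: €23,800.00 × [1 − (1+0.119)^−2] / 0.119 = 40276.13063
Perpetuity value at year 2: €16,900.00 / 0.119 = 142016.80672
PV of perpetuity: 142016.80672 / (1+0.119)^2 = 113417.36943
Total PV = 40276.13063 + 113417.36943 = 153693.50006

€153693.50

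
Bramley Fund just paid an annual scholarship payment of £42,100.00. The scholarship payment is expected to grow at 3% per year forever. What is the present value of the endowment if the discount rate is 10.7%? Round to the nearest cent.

D₁ = D₀ × (1 + g) = £42,100.00 × 1.03 = £43,363.0000
Growing perpetuity: P = D₁ / (r − g) = £43,363.0000 / (0.107 − 0.03) = £563,155.84

£563155.84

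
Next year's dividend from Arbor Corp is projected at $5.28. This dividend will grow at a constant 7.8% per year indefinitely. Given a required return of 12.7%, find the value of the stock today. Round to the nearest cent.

Growing perpetuity: P = D₁ / (r − g) = $5.2800 / (0.127 − 0.078) = $107.76

$107.76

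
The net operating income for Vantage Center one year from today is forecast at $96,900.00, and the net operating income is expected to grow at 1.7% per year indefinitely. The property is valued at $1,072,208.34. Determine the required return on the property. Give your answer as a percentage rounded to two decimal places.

P = D₁/(r − g) ⇒ r = D₁/P + g = $96,900.0000/$1,072,208.34 + 0.017 = 0.090374 + 0.017 = 0.107374

10.74%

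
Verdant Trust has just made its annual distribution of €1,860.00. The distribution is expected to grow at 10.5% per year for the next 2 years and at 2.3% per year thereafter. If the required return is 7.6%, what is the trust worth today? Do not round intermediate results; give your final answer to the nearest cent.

€41734.54

D_1 = 2055.30000
D_2 = 2271.10650
Terminal value at year 2: TV = D_2×(1+g_2)/(r−g_2) = 2323.34195/0.053 = 43836.64056
P_0 = D_1/(1+r)^1 + D_2/(1+r)^2 + TV/(1+r)^2
    = 1910.13011 + 1961.61131 + 37862.79950 = 41734.54093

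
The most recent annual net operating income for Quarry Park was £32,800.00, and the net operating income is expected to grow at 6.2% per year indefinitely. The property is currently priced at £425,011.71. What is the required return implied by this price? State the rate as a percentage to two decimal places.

D₁ = £32,800.00 × 1.062 = £34,833.6000
P = D₁/(r − g) ⇒ r = D₁/P + g = £34,833.6000/£425,011.71 + 0.062 = 0.081959 + 0.062 = 0.143959

14.40%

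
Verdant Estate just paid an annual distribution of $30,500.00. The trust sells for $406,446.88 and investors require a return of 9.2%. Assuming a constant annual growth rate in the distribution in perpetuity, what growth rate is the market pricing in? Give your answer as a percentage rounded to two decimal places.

1.58%

P = D₀(1+g)/(r−g) ⇒ P(r−g) = D₀(1+g) ⇒ g(P+D₀) = P·r − D₀
g = (P·r − D₀)/(P + D₀) = ($406,446.88×0.092 − $30,500.00) / ($406,446.88 + $30,500.00) = 0.015776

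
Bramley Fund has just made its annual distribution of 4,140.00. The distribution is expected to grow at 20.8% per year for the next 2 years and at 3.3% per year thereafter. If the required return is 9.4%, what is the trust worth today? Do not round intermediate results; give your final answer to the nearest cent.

95100.27

D_1 = 5001.12000
D_2 = 6041.35296
Terminal value at year 2: TV = D_2×(1+g_2)/(r−g_2) = 6240.71761/0.061 = 102306.84603
P_0 = D_1/(1+r)^1 + D_2/(1+r)^2 + TV/(1+r)^2
    = 4571.40768 + 5047.77009 + 85481.09016 = 95100.26793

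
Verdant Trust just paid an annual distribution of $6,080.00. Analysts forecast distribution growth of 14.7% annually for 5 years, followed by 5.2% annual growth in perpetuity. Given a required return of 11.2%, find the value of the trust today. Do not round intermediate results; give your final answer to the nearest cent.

D_1 = 6973.76000
D_2 = 7998.90272
D_3 = 9174.74142
D_4 = 10523.42841
D_5 = 12070.37238
Terminal value at year 5: TV = D_5×(1+g_2)/(r−g_2) = 12698.03175/0.06 = 211633.86248
P_0 = D_1/(1+r)^1 + D_2/(1+r)^2 + D_3/(1+r)^3 + D_4/(1+r)^4 + D_5/(1+r)^5 + TV/(1+r)^5
    = 6271.36691 + 6468.75705 + 6672.36002 + 6882.37135 + 7098.99275 + 124469.00619 = 157862.85426

$157862.85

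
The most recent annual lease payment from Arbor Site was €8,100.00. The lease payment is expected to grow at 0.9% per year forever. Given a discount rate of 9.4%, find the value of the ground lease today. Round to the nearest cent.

D₁ = D₀ × (1 + g) = €8,100.00 × 1.009 = €8,172.9000
Growing perpetuity: P = D₁ / (r − g) = €8,172.9000 / (0.094 − 0.009) = €96,151.76

€96151.76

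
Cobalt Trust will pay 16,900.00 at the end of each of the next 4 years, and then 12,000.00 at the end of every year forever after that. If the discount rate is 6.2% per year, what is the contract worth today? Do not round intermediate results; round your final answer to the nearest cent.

210449.93

PV of 4-year annuity: 16,900.00 × [1 − (1+0.062)^−4] / 0.062 = 58293.09089
Perpetuity value at year 4: 12,000.00 / 0.062 = 193548.38710
PV of perpetuity: 193548.38710 / (1+0.062)^4 = 152156.84327
Total PV = 58293.09089 + 152156.84327 = 210449.93416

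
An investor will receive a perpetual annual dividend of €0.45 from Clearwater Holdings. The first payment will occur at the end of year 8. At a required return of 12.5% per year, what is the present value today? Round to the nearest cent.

€1.58

Value at end of year 7: C / r = €0.45 / 0.125 = €3.6000
Discount to today: PV = €3.6000 / (1 + 0.125)^7 = €3.6000 / 2.280697 = €1.58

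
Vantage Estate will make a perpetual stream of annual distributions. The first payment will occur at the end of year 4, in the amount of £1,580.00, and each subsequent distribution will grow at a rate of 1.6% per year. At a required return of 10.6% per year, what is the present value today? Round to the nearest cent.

Value at end of year 3: C₁ / (r − g) = £1,580.00 / (0.106 − 0.016) = £17,555.5556
Discount to today: PV = £17,555.5556 / (1 + 0.106)^3 = £17,555.5556 / 1.352899 = £12,976.25

£12976.25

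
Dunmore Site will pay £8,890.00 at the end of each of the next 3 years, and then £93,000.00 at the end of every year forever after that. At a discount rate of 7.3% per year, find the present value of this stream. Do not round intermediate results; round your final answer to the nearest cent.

£1054445.67

PV of 3-year annuity: £8,890.00 × [1 − (1+0.073)^−3] / 0.073 = 23202.88270
Perpetuity value at year 3: £93,000.00 / 0.073 = 1273972.60274
PV of perpetuity: 1273972.60274 / (1+0.073)^3 = 1031242.78374
Total PV = 23202.88270 + 1031242.78374 = 1054445.66644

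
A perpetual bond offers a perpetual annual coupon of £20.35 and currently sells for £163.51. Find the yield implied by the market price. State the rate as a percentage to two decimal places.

12.45%

P = C/r ⇒ r = C/P = £20.35/£163.51 = 0.124457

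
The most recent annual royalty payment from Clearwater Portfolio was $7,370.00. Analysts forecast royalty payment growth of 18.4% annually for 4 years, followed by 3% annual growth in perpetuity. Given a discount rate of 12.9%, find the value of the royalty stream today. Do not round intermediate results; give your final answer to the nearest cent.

D_1 = 8726.08000
D_2 = 10331.67872
D_3 = 12232.70760
D_4 = 14483.52580
Terminal value at year 4: TV = D_4×(1+g_2)/(r−g_2) = 14918.03158/0.099 = 150687.18765
P_0 = D_1/(1+r)^1 + D_2/(1+r)^2 + D_3/(1+r)^3 + D_4/(1+r)^4 + TV/(1+r)^4
    = 7729.03454 + 8105.55970 + 8500.42753 + 8914.53162 + 92747.14714 = 125996.70054

$125996.70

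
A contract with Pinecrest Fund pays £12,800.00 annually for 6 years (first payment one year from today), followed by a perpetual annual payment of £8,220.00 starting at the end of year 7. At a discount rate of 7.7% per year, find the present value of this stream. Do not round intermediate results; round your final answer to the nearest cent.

£128120.12

PV of 6-year annuity: £12,800.00 × [1 − (1+0.077)^−6] / 0.077 = 59715.27049
Perpetuity value at year 6: £8,220.00 / 0.077 = 106753.24675
PV of perpetuity: 106753.24675 / (1+0.077)^6 = 68404.84648
Total PV = 59715.27049 + 68404.84648 = 128120.11698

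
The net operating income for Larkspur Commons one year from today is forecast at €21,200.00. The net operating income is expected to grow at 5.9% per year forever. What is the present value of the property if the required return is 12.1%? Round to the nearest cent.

€341935.48

Growing perpetuity: P = D₁ / (r − g) = €21,200.0000 / (0.121 − 0.059) = €341,935.48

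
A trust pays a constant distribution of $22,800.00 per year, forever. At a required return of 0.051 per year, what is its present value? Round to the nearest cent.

$447058.82

Level perpetuity: PV = C / r = $22,800.00 / 0.051 = $447,058.82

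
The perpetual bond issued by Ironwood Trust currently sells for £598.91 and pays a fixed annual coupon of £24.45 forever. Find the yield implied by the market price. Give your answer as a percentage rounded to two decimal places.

P = C/r ⇒ r = C/P = £24.45/£598.91 = 0.040824

4.08%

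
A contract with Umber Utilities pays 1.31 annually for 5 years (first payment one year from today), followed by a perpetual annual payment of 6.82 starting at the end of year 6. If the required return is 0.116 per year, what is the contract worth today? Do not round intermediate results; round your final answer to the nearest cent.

PV of 5-year annuity: 1.31 × [1 − (1+0.116)^−5] / 0.116 = 4.76943
Perpetuity value at year 5: 6.82 / 0.116 = 58.79310
PV of perpetuity: 58.79310 / (1+0.116)^5 = 33.96295
Total PV = 4.76943 + 33.96295 = 38.73238

38.73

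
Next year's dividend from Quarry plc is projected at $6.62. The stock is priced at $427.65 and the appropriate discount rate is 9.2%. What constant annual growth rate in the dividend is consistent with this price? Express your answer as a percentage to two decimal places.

P = D₁/(r−g) ⇒ g = r − D₁/P = 0.092 − $6.62/$427.65 = 0.076520

7.65%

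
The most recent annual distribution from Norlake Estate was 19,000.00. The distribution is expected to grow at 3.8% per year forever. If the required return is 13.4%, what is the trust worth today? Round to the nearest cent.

205437.50

D₁ = D₀ × (1 + g) = 19,000.00 × 1.038 = 19,722.0000
Growing perpetuity: P = D₁ / (r − g) = 19,722.0000 / (0.134 − 0.038) = 205,437.50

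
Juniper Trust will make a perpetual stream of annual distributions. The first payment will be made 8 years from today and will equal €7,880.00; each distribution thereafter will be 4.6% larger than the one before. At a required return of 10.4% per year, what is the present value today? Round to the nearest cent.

€67969.60

Value at end of year 7: C₁ / (r − g) = €7,880.00 / (0.104 − 0.046) = €135,862.0690
Discount to today: PV = €135,862.0690 / (1 + 0.104)^7 = €135,862.0690 / 1.998865 = €67,969.60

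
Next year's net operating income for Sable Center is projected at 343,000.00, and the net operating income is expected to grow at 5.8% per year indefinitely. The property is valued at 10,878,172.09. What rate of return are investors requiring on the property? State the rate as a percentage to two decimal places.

P = D₁/(r − g) ⇒ r = D₁/P + g = 343,000.0000/10,878,172.09 + 0.058 = 0.031531 + 0.058 = 0.089531

8.95%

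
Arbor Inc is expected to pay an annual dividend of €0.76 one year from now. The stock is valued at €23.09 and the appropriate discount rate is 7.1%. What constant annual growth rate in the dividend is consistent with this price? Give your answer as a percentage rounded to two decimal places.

3.81%

P = D₁/(r−g) ⇒ g = r − D₁/P = 0.071 − €0.76/€23.09 = 0.038085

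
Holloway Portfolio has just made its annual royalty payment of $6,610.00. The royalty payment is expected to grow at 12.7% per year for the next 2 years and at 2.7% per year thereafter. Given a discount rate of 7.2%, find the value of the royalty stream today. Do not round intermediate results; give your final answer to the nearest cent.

$180986.29

D_1 = 7449.47000
D_2 = 8395.55269
Terminal value at year 2: TV = D_2×(1+g_2)/(r−g_2) = 8622.23261/0.045 = 191605.16917
P_0 = D_1/(1+r)^1 + D_2/(1+r)^2 + TV/(1+r)^2
    = 6949.13246 + 7305.66445 + 166731.49745 = 180986.29436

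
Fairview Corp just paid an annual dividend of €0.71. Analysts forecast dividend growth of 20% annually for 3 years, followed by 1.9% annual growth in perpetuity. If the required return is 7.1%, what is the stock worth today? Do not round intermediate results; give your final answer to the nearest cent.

D_1 = 0.85200
D_2 = 1.02240
D_3 = 1.22688
Terminal value at year 3: TV = D_3×(1+g_2)/(r−g_2) = 1.25019/0.052 = 24.04213
P_0 = D_1/(1+r)^1 + D_2/(1+r)^2 + D_3/(1+r)^3 + TV/(1+r)^3
    = 0.79552 + 0.89134 + 0.99870 + 19.57062 = 22.25617

€22.26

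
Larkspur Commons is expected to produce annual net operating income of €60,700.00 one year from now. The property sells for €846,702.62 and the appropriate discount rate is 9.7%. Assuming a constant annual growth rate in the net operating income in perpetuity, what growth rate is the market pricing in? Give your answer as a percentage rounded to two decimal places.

2.53%

P = D₁/(r−g) ⇒ g = r − D₁/P = 0.097 − €60,700.00/€846,702.62 = 0.025310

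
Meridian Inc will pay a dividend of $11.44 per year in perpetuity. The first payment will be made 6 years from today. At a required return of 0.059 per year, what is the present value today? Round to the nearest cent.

$145.58

Value at end of year 5: C / r = $11.44 / 0.059 = $193.8983
Discount to today: PV = $193.8983 / (1 + 0.059)^5 = $193.8983 / 1.331925 = $145.58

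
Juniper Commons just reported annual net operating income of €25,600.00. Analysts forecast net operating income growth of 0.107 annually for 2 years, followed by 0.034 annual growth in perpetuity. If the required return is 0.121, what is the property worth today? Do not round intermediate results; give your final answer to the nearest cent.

€346950.12

D_1 = 28339.20000
D_2 = 31371.49440
Terminal value at year 2: TV = D_2×(1+g_2)/(r−g_2) = 32438.12521/0.087 = 372852.01390
P_0 = D_1/(1+r)^1 + D_2/(1+r)^2 + TV/(1+r)^2
    = 25280.28546 + 24964.56379 + 296705.27534 = 346950.12458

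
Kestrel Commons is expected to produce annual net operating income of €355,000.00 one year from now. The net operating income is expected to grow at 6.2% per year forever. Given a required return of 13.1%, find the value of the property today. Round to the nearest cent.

Growing perpetuity: P = D₁ / (r − g) = €355,000.0000 / (0.131 − 0.062) = €5,144,927.54

€5144927.54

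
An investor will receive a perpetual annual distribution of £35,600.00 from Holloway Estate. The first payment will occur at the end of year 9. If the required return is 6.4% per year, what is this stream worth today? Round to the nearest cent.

Value at end of year 8: C / r = £35,600.00 / 0.064 = £556,250.0000
Discount to today: PV = £556,250.0000 / (1 + 0.064)^8 = £556,250.0000 / 1.642605 = £338,639.02

£338639.02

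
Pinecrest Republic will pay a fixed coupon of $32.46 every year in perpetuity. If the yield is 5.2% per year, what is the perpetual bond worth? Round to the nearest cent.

Level perpetuity: PV = C / r = $32.46 / 0.052 = $624.23

$624.23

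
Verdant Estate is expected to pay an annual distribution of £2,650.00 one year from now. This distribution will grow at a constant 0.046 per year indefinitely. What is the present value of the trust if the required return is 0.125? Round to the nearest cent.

£33544.30

Growing perpetuity: P = D₁ / (r − g) = £2,650.0000 / (0.125 − 0.046) = £33,544.30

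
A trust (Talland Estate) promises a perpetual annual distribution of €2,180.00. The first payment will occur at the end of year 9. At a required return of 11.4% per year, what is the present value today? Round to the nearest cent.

Value at end of year 8: C / r = €2,180.00 / 0.114 = €19,122.8070
Discount to today: PV = €19,122.8070 / (1 + 0.114)^8 = €19,122.8070 / 2.371819 = €8,062.51

€8062.51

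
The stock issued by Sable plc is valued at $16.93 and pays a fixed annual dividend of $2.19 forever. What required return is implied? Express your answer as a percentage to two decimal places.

12.94%

P = C/r ⇒ r = C/P = $2.19/$16.93 = 0.129356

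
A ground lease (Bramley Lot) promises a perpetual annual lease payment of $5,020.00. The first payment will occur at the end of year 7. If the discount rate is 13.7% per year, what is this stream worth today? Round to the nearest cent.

Value at end of year 6: C / r = $5,020.00 / 0.137 = $36,642.3358
Discount to today: PV = $36,642.3358 / (1 + 0.137)^6 = $36,642.3358 / 2.160542 = $16,959.79

$16959.79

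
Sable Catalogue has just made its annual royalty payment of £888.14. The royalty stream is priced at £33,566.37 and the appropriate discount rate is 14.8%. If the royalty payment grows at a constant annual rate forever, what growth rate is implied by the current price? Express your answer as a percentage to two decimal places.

11.84%

P = D₀(1+g)/(r−g) ⇒ P(r−g) = D₀(1+g) ⇒ g(P+D₀) = P·r − D₀
g = (P·r − D₀)/(P + D₀) = (£33,566.37×0.148 − £888.14) / (£33,566.37 + £888.14) = 0.118408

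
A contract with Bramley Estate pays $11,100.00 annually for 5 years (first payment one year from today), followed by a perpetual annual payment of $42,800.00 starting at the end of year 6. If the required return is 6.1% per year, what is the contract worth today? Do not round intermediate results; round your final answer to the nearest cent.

PV of 5-year annuity: $11,100.00 × [1 − (1+0.061)^−5] / 0.061 = 46630.31316
Perpetuity value at year 5: $42,800.00 / 0.061 = 701639.34426
PV of perpetuity: 701639.34426 / (1+0.061)^5 = 521839.57822
Total PV = 46630.31316 + 521839.57822 = 568469.89138

$568469.89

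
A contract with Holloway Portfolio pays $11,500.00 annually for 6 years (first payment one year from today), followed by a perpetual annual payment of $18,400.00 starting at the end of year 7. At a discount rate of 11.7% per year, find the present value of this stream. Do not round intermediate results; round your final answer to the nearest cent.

$128653.56

PV of 6-year annuity: $11,500.00 × [1 − (1+0.117)^−6] / 0.117 = 47685.65530
Perpetuity value at year 6: $18,400.00 / 0.117 = 157264.95726
PV of perpetuity: 157264.95726 / (1+0.117)^6 = 80967.90878
Total PV = 47685.65530 + 80967.90878 = 128653.56408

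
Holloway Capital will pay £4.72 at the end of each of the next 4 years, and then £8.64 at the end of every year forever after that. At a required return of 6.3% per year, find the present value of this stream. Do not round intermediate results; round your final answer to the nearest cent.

PV of 4-year annuity: £4.72 × [1 − (1+0.063)^−4] / 0.063 = 16.24357
Perpetuity value at year 4: £8.64 / 0.063 = 137.14286
PV of perpetuity: 137.14286 / (1+0.063)^4 = 107.40887
Total PV = 16.24357 + 107.40887 = 123.65244

£123.65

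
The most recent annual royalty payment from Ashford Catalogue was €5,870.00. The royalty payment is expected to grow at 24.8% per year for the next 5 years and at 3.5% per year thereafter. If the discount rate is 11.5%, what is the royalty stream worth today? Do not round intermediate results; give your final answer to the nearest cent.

€175089.53

D_1 = 7325.76000
D_2 = 9142.54848
D_3 = 11409.90050
D_4 = 14239.55583
D_5 = 17770.96567
Terminal value at year 5: TV = D_5×(1+g_2)/(r−g_2) = 18392.94947/0.08 = 229911.86840
P_0 = D_1/(1+r)^1 + D_2/(1+r)^2 + D_3/(1+r)^3 + D_4/(1+r)^4 + D_5/(1+r)^5 + TV/(1+r)^5
    = 6570.18834 + 7353.89691 + 8231.08820 + 9212.91307 + 10311.85247 + 133409.59135 = 175089.53032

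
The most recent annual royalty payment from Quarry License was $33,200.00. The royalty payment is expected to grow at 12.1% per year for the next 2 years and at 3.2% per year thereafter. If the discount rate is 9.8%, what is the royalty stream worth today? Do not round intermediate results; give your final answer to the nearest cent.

D_1 = 37217.20000
D_2 = 41720.48120
Terminal value at year 2: TV = D_2×(1+g_2)/(r−g_2) = 43055.53660/0.066 = 652356.61513
P_0 = D_1/(1+r)^1 + D_2/(1+r)^2 + TV/(1+r)^2
    = 33895.44627 + 34605.46017 + 541103.55899 = 609604.46542

$609604.47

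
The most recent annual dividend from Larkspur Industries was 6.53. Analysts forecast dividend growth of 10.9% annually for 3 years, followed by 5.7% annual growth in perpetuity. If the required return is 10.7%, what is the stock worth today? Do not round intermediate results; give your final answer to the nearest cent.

158.45

D_1 = 7.24177
D_2 = 8.03112
D_3 = 8.90652
Terminal value at year 3: TV = D_3×(1+g_2)/(r−g_2) = 9.41419/0.05 = 188.28373
P_0 = D_1/(1+r)^1 + D_2/(1+r)^2 + D_3/(1+r)^3 + TV/(1+r)^3
    = 6.54180 + 6.55362 + 6.56546 + 138.79376 = 158.45463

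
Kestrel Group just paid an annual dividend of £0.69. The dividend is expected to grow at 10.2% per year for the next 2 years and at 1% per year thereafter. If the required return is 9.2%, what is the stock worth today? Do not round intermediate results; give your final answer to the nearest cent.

D_1 = 0.76038
D_2 = 0.83794
Terminal value at year 2: TV = D_2×(1+g_2)/(r−g_2) = 0.84632/0.082 = 10.32095
P_0 = D_1/(1+r)^1 + D_2/(1+r)^2 + TV/(1+r)^2
    = 0.69632 + 0.70270 + 8.65515 = 10.05416

£10.05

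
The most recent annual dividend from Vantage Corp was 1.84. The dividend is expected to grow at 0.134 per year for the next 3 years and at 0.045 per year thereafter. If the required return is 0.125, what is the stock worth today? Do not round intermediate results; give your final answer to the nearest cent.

30.23

D_1 = 2.08656
D_2 = 2.36616
D_3 = 2.68322
Terminal value at year 3: TV = D_3×(1+g_2)/(r−g_2) = 2.80397/0.08 = 35.04962
P_0 = D_1/(1+r)^1 + D_2/(1+r)^2 + D_3/(1+r)^3 + TV/(1+r)^3
    = 1.85472 + 1.86956 + 1.88451 + 24.61647 = 30.22526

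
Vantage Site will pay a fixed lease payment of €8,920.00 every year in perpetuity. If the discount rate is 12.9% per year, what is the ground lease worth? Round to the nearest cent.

Level perpetuity: PV = C / r = €8,920.00 / 0.129 = €69,147.29

€69147.29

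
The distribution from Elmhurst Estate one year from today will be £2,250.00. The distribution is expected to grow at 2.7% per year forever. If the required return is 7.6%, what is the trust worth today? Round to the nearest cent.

£45918.37

Growing perpetuity: P = D₁ / (r − g) = £2,250.0000 / (0.076 − 0.027) = £45,918.37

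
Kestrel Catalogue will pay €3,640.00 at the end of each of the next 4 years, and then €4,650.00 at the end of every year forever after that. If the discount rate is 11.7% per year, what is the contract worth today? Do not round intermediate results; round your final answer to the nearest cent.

PV of 4-year annuity: €3,640.00 × [1 − (1+0.117)^−4] / 0.117 = 11126.17200
Perpetuity value at year 4: €4,650.00 / 0.117 = 39743.58974
PV of perpetuity: 39743.58974 / (1+0.117)^4 = 25530.21068
Total PV = 11126.17200 + 25530.21068 = 36656.38268

€36656.38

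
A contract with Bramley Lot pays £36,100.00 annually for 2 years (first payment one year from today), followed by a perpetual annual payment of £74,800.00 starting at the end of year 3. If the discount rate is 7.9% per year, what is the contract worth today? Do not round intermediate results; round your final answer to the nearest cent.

PV of 2-year annuity: £36,100.00 × [1 − (1+0.079)^−2] / 0.079 = 64464.23034
Perpetuity value at year 2: £74,800.00 / 0.079 = 946835.44304
PV of perpetuity: 946835.44304 / (1+0.079)^2 = 813264.12919
Total PV = 64464.23034 + 813264.12919 = 877728.35954

£877728.36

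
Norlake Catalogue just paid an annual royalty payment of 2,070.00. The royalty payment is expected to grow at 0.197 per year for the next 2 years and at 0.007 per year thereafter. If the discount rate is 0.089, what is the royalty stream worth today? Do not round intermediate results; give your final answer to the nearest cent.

35488.96

D_1 = 2477.79000
D_2 = 2965.91463
Terminal value at year 2: TV = D_2×(1+g_2)/(r−g_2) = 2986.67603/0.082 = 36422.87844
P_0 = D_1/(1+r)^1 + D_2/(1+r)^2 + TV/(1+r)^2
    = 2275.28926 + 2500.93778 + 30712.73588 = 35488.96291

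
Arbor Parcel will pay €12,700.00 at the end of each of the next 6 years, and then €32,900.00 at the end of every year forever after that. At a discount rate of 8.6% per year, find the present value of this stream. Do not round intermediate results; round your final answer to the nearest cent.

€290851.65

PV of 6-year annuity: €12,700.00 × [1 − (1+0.086)^−6] / 0.086 = 57657.04902
Perpetuity value at year 6: €32,900.00 / 0.086 = 382558.13953
PV of perpetuity: 382558.13953 / (1+0.086)^6 = 233194.60310
Total PV = 57657.04902 + 233194.60310 = 290851.65212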